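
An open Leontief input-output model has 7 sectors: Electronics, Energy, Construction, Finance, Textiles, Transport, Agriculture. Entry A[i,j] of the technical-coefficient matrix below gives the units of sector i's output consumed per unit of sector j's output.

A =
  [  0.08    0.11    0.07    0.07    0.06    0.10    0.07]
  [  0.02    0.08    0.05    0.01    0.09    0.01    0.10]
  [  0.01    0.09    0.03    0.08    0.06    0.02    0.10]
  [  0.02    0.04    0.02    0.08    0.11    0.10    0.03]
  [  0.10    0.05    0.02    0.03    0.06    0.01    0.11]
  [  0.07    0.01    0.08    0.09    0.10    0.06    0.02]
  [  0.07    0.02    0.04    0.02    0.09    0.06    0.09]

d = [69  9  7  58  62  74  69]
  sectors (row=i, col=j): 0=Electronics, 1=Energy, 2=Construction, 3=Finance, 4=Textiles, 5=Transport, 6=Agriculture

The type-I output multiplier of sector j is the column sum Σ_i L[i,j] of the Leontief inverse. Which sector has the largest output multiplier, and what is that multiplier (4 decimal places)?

Textiles (1.9700)

Form M = I − A:
  [  0.92   -0.11   -0.07   -0.07   -0.06   -0.10   -0.07]
  [ -0.02    0.92   -0.05   -0.01   -0.09   -0.01   -0.10]
  [ -0.01   -0.09    0.97   -0.08   -0.06   -0.02   -0.10]
  [ -0.02   -0.04   -0.02    0.92   -0.11   -0.10   -0.03]
  [ -0.10   -0.05   -0.02   -0.03    0.94   -0.01   -0.11]
  [ -0.07   -0.01   -0.08   -0.09   -0.10    0.94   -0.02]
  [ -0.07   -0.02   -0.04   -0.02   -0.09   -0.06    0.91]
Leontief inverse L = M⁻¹:
  [  1.1314    0.1638    0.1134    0.1198    0.1384    0.1478    0.1414]
  [  0.0549    1.1134    0.0740    0.0338    0.1371    0.0341    0.1531]
  [  0.0444    0.1234    1.0555    0.1085    0.1146    0.0509    0.1515]
  [  0.0606    0.0728    0.0488    1.1168    0.1663    0.1338    0.0779]
  [  0.1405    0.0887    0.0494    0.0602    1.1120    0.0456    0.1634]
  [  0.1118    0.0521    0.1105    0.1330    0.1588    1.0992    0.0742]
  [  0.1128    0.0563    0.0700    0.0540    0.1428    0.0943    1.1426]
Total output x = L · d:
  x_0 = 1.1314·69 + 0.1638·9 + 0.1134·7 + 0.1198·58 + 0.1384·62 + 0.1478·74 + 0.1414·69 = 116.5554
  x_1 = 0.0549·69 + 1.1134·9 + 0.0740·7 + 0.0338·58 + 0.1371·62 + 0.0341·74 + 0.1531·69 = 37.8772
  x_2 = 0.0444·69 + 0.1234·9 + 1.0555·7 + 0.1085·58 + 0.1146·62 + 0.0509·74 + 0.1515·69 = 39.1864
  x_3 = 0.0606·69 + 0.0728·9 + 0.0488·7 + 1.1168·58 + 0.1663·62 + 0.1338·74 + 0.0779·69 = 95.5400
  x_4 = 0.1405·69 + 0.0887·9 + 0.0494·7 + 0.0602·58 + 1.1120·62 + 0.0456·74 + 0.1634·69 = 97.9284
  x_5 = 0.1118·69 + 0.0521·9 + 0.1105·7 + 0.1330·58 + 0.1588·62 + 1.0992·74 + 0.0742·69 = 112.9740
  x_6 = 0.1128·69 + 0.0563·9 + 0.0700·7 + 0.0540·58 + 0.1428·62 + 0.0943·74 + 1.1426·69 = 106.5788
Output multipliers (column sums of L):
  Electronics: 1.6563
  Energy: 1.6705
  Construction: 1.5217
  Finance: 1.6262
  Textiles: 1.9700
  Transport: 1.6057
  Agriculture: 1.9041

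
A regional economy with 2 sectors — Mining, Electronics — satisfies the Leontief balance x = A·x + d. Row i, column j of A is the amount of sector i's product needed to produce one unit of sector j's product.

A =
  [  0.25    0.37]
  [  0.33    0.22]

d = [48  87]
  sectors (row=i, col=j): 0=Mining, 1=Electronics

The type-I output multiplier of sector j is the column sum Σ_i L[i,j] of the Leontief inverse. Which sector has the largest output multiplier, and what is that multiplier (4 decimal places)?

Form M = I − A:
  [  0.75   -0.37]
  [ -0.33    0.78]
Leontief inverse L = M⁻¹:
  [  1.6850    0.7993]
  [  0.7129    1.6202]
Total output x = L · d:
  x_0 = 1.6850·48 + 0.7993·87 = 150.4213
  x_1 = 0.7129·48 + 1.6202·87 = 175.1782
Output multipliers (column sums of L):
  Mining: 2.3979
  Electronics: 2.4195

Electronics (2.4195)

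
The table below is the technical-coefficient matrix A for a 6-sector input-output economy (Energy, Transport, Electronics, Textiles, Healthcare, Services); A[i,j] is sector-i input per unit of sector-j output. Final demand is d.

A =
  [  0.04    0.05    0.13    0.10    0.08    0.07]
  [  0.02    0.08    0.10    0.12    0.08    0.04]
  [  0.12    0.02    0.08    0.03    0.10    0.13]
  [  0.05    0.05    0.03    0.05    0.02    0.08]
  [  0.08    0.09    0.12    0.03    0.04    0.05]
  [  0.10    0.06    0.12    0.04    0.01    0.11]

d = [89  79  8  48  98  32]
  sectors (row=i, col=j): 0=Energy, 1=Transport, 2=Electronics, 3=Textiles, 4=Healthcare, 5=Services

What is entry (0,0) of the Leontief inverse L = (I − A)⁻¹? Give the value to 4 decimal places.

L[0,0] = 1.1019

Form M = I − A:
  [  0.96   -0.05   -0.13   -0.10   -0.08   -0.07]
  [ -0.02    0.92   -0.10   -0.12   -0.08   -0.04]
  [ -0.12   -0.02    0.92   -0.03   -0.10   -0.13]
  [ -0.05   -0.05   -0.03    0.95   -0.02   -0.08]
  [ -0.08   -0.09   -0.12   -0.03    0.96   -0.05]
  [ -0.10   -0.06   -0.12   -0.04   -0.01    0.89]
Leontief inverse L = M⁻¹:
  [  1.1019    0.0937    0.2053    0.1442    0.1255    0.1409]
  [  0.0735    1.1220    0.1668    0.1629    0.1214    0.1020]
  [  0.1850    0.0673    1.1686    0.0781    0.1465    0.2035]
  [  0.0839    0.0773    0.0772    1.0802    0.0452    0.1210]
  [  0.1327    0.1290    0.1915    0.0753    1.0862    0.1120]
  [  0.1590    0.1002    0.1975    0.0871    0.0563    1.1804]
Total output x = L · d:
  x_0 = 1.1019·89 + 0.0937·79 + 0.2053·8 + 0.1442·48 + 0.1255·98 + 0.1409·32 = 130.8409
  x_1 = 0.0735·89 + 1.1220·79 + 0.1668·8 + 0.1629·48 + 0.1214·98 + 0.1020·32 = 119.4900
  x_2 = 0.1850·89 + 0.0673·79 + 1.1686·8 + 0.0781·48 + 0.1465·98 + 0.2035·32 = 55.7430
  x_3 = 0.0839·89 + 0.0773·79 + 0.0772·8 + 1.0802·48 + 0.0452·98 + 0.1210·32 = 74.3382
  x_4 = 0.1327·89 + 0.1290·79 + 0.1915·8 + 0.0753·48 + 1.0862·98 + 0.1120·32 = 137.1835
  x_5 = 0.1590·89 + 0.1002·79 + 0.1975·8 + 0.0871·48 + 0.0563·98 + 1.1804·32 = 71.1101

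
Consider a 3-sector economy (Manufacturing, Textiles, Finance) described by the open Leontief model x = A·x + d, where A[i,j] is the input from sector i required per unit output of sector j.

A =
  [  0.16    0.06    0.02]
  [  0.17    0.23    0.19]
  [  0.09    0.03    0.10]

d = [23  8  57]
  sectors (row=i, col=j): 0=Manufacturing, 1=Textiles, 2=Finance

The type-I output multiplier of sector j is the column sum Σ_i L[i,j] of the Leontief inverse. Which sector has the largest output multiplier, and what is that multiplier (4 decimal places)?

Form M = I − A:
  [  0.84   -0.06   -0.02]
  [ -0.17    0.77   -0.19]
  [ -0.09   -0.03    0.90]
Leontief inverse L = M⁻¹:
  [  1.2151    0.0965    0.0474]
  [  0.3007    1.3334    0.2882]
  [  0.1315    0.0541    1.1255]
Total output x = L · d:
  x_0 = 1.2151·23 + 0.0965·8 + 0.0474·57 = 31.4199
  x_1 = 0.3007·23 + 1.3334·8 + 0.2882·57 = 34.0092
  x_2 = 0.1315·23 + 0.0541·8 + 1.1255·57 = 67.6090
Output multipliers (column sums of L):
  Manufacturing: 1.6473
  Textiles: 1.4840
  Finance: 1.4610

Manufacturing (1.6473)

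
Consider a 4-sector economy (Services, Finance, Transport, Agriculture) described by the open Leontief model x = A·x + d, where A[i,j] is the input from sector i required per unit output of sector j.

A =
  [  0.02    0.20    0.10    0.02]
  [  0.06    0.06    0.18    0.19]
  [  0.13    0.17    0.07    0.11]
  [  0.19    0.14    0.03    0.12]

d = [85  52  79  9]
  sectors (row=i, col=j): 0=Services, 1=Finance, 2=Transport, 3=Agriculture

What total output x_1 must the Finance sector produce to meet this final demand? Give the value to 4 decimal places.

Form M = I − A:
  [  0.98   -0.20   -0.10   -0.02]
  [ -0.06    0.94   -0.18   -0.19]
  [ -0.13   -0.17    0.93   -0.11]
  [ -0.19   -0.14   -0.03    0.88]
Leontief inverse L = M⁻¹:
  [  1.0809    0.2771    0.1733    0.1061]
  [  0.1636    1.1887    0.2571    0.2925]
  [  0.2125    0.2866    1.1604    0.2118]
  [  0.2667    0.2587    0.1179    1.2130]
Total output x = L · d:
  x_0 = 1.0809·85 + 0.2771·52 + 0.1733·79 + 0.1061·9 = 120.9328
  x_1 = 0.1636·85 + 1.1887·52 + 0.2571·79 + 0.2925·9 = 98.6608
  x_2 = 0.2125·85 + 0.2866·52 + 1.1604·79 + 0.2118·9 = 126.5504
  x_3 = 0.2667·85 + 0.2587·52 + 0.1179·79 + 1.2130·9 = 56.3480

98.6608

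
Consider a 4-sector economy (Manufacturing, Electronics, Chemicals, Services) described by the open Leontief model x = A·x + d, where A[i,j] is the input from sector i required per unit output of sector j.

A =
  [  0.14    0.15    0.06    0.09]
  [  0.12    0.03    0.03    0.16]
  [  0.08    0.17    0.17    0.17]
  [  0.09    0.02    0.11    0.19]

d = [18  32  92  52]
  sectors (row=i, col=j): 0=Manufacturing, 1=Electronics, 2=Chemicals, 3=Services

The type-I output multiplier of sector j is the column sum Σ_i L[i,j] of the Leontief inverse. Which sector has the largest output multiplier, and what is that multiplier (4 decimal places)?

Services (2.1057)

Form M = I − A:
  [  0.86   -0.15   -0.06   -0.09]
  [ -0.12    0.97   -0.03   -0.16]
  [ -0.08   -0.17    0.83   -0.17]
  [ -0.09   -0.02   -0.11    0.81]
Leontief inverse L = M⁻¹:
  [  1.2258    0.2154    0.1235    0.2047]
  [  0.1850    1.0798    0.0858    0.2518]
  [  0.1902    0.2595    1.2729    0.3395]
  [  0.1666    0.0858    0.1887    1.3096]
Total output x = L · d:
  x_0 = 1.2258·18 + 0.2154·32 + 0.1235·92 + 0.2047·52 = 50.9638
  x_1 = 0.1850·18 + 1.0798·32 + 0.0858·92 + 0.2518·52 = 58.8699
  x_2 = 0.1902·18 + 0.2595·32 + 1.2729·92 + 0.3395·52 = 146.4944
  x_3 = 0.1666·18 + 0.0858·32 + 0.1887·92 + 1.3096·52 = 91.2081
Output multipliers (column sums of L):
  Manufacturing: 1.7675
  Electronics: 1.6405
  Chemicals: 1.6710
  Services: 2.1057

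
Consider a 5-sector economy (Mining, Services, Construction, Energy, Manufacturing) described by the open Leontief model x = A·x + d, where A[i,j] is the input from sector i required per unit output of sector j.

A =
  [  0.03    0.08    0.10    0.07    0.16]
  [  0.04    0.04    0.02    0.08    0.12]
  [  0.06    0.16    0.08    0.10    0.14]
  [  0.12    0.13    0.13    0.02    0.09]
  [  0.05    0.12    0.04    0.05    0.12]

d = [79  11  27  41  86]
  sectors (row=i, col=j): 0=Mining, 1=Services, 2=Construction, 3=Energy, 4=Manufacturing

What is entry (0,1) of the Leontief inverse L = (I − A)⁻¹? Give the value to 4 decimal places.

L[0,1] = 0.1618

Form M = I − A:
  [  0.97   -0.08   -0.10   -0.07   -0.16]
  [ -0.04    0.96   -0.02   -0.08   -0.12]
  [ -0.06   -0.16    0.92   -0.10   -0.14]
  [ -0.12   -0.13   -0.13    0.98   -0.09]
  [ -0.05   -0.12   -0.04   -0.05    0.88]
Leontief inverse L = M⁻¹:
  [  1.0744    0.1618    0.1480    0.1180    0.2530]
  [  0.0714    1.0943    0.0549    0.1093    0.1821]
  [  0.1133    0.2520    1.1380    0.1576    0.2521]
  [  0.1639    0.2151    0.1835    1.0785    0.1986]
  [  0.0852    0.1821    0.0781    0.0901    1.1983]
Total output x = L · d:
  x_0 = 1.0744·79 + 0.1618·11 + 0.1480·27 + 0.1180·41 + 0.2530·86 = 117.2464
  x_1 = 0.0714·79 + 1.0943·11 + 0.0549·27 + 0.1093·41 + 0.1821·86 = 39.3111
  x_2 = 0.1133·79 + 0.2520·11 + 1.1380·27 + 0.1576·41 + 0.2521·86 = 70.5921
  x_3 = 0.1639·79 + 0.2151·11 + 0.1835·27 + 1.0785·41 + 0.1986·86 = 81.5718
  x_4 = 0.0852·79 + 0.1821·11 + 0.0781·27 + 0.0901·41 + 1.1983·86 = 117.5931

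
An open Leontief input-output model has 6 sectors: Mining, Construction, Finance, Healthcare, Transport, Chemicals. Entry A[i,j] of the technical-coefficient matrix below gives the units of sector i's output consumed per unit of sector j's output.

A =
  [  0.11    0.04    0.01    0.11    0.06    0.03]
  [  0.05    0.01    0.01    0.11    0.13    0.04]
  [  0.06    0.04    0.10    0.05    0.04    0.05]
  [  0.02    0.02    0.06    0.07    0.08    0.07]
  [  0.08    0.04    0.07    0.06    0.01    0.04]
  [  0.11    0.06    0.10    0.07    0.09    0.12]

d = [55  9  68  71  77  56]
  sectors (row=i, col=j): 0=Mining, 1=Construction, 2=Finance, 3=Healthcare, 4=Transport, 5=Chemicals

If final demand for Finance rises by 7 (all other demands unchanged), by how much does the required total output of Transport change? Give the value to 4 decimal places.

Form M = I − A:
  [  0.89   -0.04   -0.01   -0.11   -0.06   -0.03]
  [ -0.05    0.99   -0.01   -0.11   -0.13   -0.04]
  [ -0.06   -0.04    0.90   -0.05   -0.04   -0.05]
  [ -0.02   -0.02   -0.06    0.93   -0.08   -0.07]
  [ -0.08   -0.04   -0.07   -0.06    0.99   -0.04]
  [ -0.11   -0.06   -0.10   -0.07   -0.09    0.88]
Leontief inverse L = M⁻¹:
  [  1.1492    0.0587    0.0381    0.1558    0.0970    0.0608]
  [  0.0874    1.0292    0.0429    0.1501    0.1608    0.0714]
  [  0.0985    0.0595    1.1337    0.0905    0.0743    0.0811]
  [  0.0561    0.0391    0.0948    1.1065    0.1111    0.1021]
  [  0.1139    0.0567    0.0969    0.0977    1.0424    0.0671]
  [  0.1769    0.0932    0.1540    0.1380    0.1470    1.1730]
Total output x = L · d:
  x_0 = 1.1492·55 + 0.0587·9 + 0.0381·68 + 0.1558·71 + 0.0970·77 + 0.0608·56 = 88.2602
  x_1 = 0.0874·55 + 1.0292·9 + 0.0429·68 + 0.1501·71 + 0.1608·77 + 0.0714·56 = 44.0248
  x_2 = 0.0985·55 + 0.0595·9 + 1.1337·68 + 0.0905·71 + 0.0743·77 + 0.0811·56 = 99.7305
  x_3 = 0.0561·55 + 0.0391·9 + 0.0948·68 + 1.1065·71 + 0.1111·77 + 0.1021·56 = 102.7144
  x_4 = 0.1139·55 + 0.0567·9 + 0.0969·68 + 0.0977·71 + 1.0424·77 + 0.0671·56 = 104.3228
  x_5 = 0.1769·55 + 0.0932·9 + 0.1540·68 + 0.1380·71 + 0.1470·77 + 1.1730·56 = 107.8434
Δx_4 = L[4,2] · Δd_2 = 0.0969 · 7 = 0.6786

0.6786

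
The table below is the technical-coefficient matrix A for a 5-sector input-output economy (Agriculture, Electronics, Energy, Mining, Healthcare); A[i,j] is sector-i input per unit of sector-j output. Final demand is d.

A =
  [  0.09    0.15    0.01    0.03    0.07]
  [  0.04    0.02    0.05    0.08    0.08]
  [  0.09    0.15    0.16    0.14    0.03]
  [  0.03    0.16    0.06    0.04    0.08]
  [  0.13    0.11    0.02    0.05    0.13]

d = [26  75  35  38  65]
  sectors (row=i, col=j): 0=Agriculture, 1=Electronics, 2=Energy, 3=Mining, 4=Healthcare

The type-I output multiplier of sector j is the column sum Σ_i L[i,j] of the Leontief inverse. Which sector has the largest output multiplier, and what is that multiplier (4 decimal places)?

Electronics (1.9328)

Form M = I − A:
  [  0.91   -0.15   -0.01   -0.03   -0.07]
  [ -0.04    0.98   -0.05   -0.08   -0.08]
  [ -0.09   -0.15    0.84   -0.14   -0.03]
  [ -0.03   -0.16   -0.06    0.96   -0.08]
  [ -0.13   -0.11   -0.02   -0.05    0.87]
Leontief inverse L = M⁻¹:
  [  1.1297    0.2012    0.0327    0.0629    0.1163]
  [  0.0751    1.0744    0.0754    0.1090    0.1175]
  [  0.1532    0.2561    1.2249    0.2098    0.0974]
  [  0.0729    0.2167    0.0941    1.0824    0.1286]
  [  0.1860    0.1843    0.0480    0.0902    1.1913]
Total output x = L · d:
  x_0 = 1.1297·26 + 0.2012·75 + 0.0327·35 + 0.0629·38 + 0.1163·65 = 55.5582
  x_1 = 0.0751·26 + 1.0744·75 + 0.0754·35 + 0.1090·38 + 0.1175·65 = 96.9502
  x_2 = 0.1532·26 + 0.2561·75 + 1.2249·35 + 0.2098·38 + 0.0974·65 = 80.3684
  x_3 = 0.0729·26 + 0.2167·75 + 0.0941·35 + 1.0824·38 + 0.1286·65 = 70.9340
  x_4 = 0.1860·26 + 0.1843·75 + 0.0480·35 + 0.0902·38 + 1.1913·65 = 101.1967
Output multipliers (column sums of L):
  Agriculture: 1.6169
  Electronics: 1.9328
  Energy: 1.4751
  Mining: 1.5544
  Healthcare: 1.6510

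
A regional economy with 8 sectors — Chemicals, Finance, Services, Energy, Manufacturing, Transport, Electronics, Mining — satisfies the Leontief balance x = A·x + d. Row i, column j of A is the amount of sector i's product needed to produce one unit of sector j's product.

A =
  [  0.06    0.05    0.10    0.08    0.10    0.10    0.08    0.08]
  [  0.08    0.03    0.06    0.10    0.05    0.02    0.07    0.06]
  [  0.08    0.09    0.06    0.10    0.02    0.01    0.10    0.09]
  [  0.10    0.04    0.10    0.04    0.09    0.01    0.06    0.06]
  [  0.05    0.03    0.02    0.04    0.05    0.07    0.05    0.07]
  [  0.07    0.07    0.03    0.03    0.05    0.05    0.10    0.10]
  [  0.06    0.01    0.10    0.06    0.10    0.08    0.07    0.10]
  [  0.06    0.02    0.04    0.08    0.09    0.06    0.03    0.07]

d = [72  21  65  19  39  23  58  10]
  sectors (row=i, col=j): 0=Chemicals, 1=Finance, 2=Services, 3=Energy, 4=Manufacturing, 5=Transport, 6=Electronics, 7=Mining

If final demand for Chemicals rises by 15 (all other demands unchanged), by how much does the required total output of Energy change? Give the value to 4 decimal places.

Form M = I − A:
  [  0.94   -0.05   -0.10   -0.08   -0.10   -0.10   -0.08   -0.08]
  [ -0.08    0.97   -0.06   -0.10   -0.05   -0.02   -0.07   -0.06]
  [ -0.08   -0.09    0.94   -0.10   -0.02   -0.01   -0.10   -0.09]
  [ -0.10   -0.04   -0.10    0.96   -0.09   -0.01   -0.06   -0.06]
  [ -0.05   -0.03   -0.02   -0.04    0.95   -0.07   -0.05   -0.07]
  [ -0.07   -0.07   -0.03   -0.03   -0.05    0.95   -0.10   -0.10]
  [ -0.06   -0.01   -0.10   -0.06   -0.10   -0.08    0.93   -0.10]
  [ -0.06   -0.02   -0.04   -0.08   -0.09   -0.06   -0.03    0.93]
Leontief inverse L = M⁻¹:
  [  1.1514    0.1066    0.1824    0.1654    0.1907    0.1673    0.1716    0.1850]
  [  0.1483    1.0701    0.1266    0.1641    0.1210    0.0701    0.1359    0.1359]
  [  0.1606    0.1349    1.1392    0.1784    0.1039    0.0674    0.1766    0.1783]
  [  0.1703    0.0840    0.1671    1.1107    0.1617    0.0650    0.1308    0.1411]
  [  0.1025    0.0613    0.0678    0.0889    1.1056    0.1121    0.1022    0.1313]
  [  0.1393    0.1093    0.0959    0.0984    0.1249    1.1065    0.1684    0.1811]
  [  0.1403    0.0605    0.1723    0.1360    0.1814    0.1418    1.1505    0.1940]
  [  0.1225    0.0579    0.0962    0.1368    0.1542    0.1076    0.0907    1.1406]
Total output x = L · d:
  x_0 = 1.1514·72 + 0.1066·21 + 0.1824·65 + 0.1654·19 + 0.1907·39 + 0.1673·23 + 0.1716·58 + 0.1850·10 = 123.2252
  x_1 = 0.1483·72 + 1.0701·21 + 0.1266·65 + 0.1641·19 + 0.1210·39 + 0.0701·23 + 0.1359·58 + 0.1359·10 = 60.0724
  x_2 = 0.1606·72 + 0.1349·21 + 1.1392·65 + 0.1784·19 + 0.1039·39 + 0.0674·23 + 0.1766·58 + 0.1783·10 = 109.4683
  x_3 = 0.1703·72 + 0.0840·21 + 0.1671·65 + 1.1107·19 + 0.1617·39 + 0.0650·23 + 0.1308·58 + 0.1411·10 = 62.7921
  x_4 = 0.1025·72 + 0.0613·21 + 0.0678·65 + 0.0889·19 + 1.1056·39 + 0.1121·23 + 0.1022·58 + 0.1313·10 = 67.7025
  x_5 = 0.1393·72 + 0.1093·21 + 0.0959·65 + 0.0984·19 + 0.1249·39 + 1.1065·23 + 0.1684·58 + 0.1811·10 = 62.3193
  x_6 = 0.1403·72 + 0.0605·21 + 0.1723·65 + 0.1360·19 + 0.1814·39 + 0.1418·23 + 1.1505·58 + 0.1940·10 = 104.1592
  x_7 = 0.1225·72 + 0.0579·21 + 0.0962·65 + 0.1368·19 + 0.1542·39 + 0.1076·23 + 0.0907·58 + 1.1406·10 = 44.0368
Δx_3 = L[3,0] · Δd_0 = 0.1703 · 15 = 2.5550

2.5550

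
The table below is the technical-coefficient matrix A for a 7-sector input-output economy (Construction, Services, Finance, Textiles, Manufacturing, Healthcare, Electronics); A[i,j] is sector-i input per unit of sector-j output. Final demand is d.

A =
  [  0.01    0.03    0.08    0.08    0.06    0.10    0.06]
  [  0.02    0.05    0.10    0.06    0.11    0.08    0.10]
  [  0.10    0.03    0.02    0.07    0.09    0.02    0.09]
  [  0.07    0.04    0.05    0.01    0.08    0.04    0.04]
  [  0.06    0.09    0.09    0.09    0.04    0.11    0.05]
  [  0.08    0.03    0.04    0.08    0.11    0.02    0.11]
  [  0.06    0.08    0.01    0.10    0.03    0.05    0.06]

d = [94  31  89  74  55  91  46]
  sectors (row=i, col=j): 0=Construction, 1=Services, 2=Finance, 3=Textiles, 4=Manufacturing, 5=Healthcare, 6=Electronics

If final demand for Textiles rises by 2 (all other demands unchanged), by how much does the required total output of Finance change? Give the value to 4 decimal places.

Form M = I − A:
  [  0.99   -0.03   -0.08   -0.08   -0.06   -0.10   -0.06]
  [ -0.02    0.95   -0.10   -0.06   -0.11   -0.08   -0.10]
  [ -0.10   -0.03    0.98   -0.07   -0.09   -0.02   -0.09]
  [ -0.07   -0.04   -0.05    0.99   -0.08   -0.04   -0.04]
  [ -0.06   -0.09   -0.09   -0.09    0.96   -0.11   -0.05]
  [ -0.08   -0.03   -0.04   -0.08   -0.11    0.98   -0.11]
  [ -0.06   -0.08   -0.01   -0.10   -0.03   -0.05    0.94]
Leontief inverse L = M⁻¹:
  [  1.0578    0.0676    0.1174    0.1312    0.1154    0.1400    0.1141]
  [  0.0778    1.1001    0.1484    0.1271    0.1760    0.1342    0.1667]
  [  0.1398    0.0702    1.0623    0.1229    0.1389    0.0694    0.1388]
  [  0.1034    0.0714    0.0848    1.0547    0.1221    0.0791    0.0830]
  [  0.1158    0.1353    0.1412    0.1540    1.1129    0.1631    0.1201]
  [  0.1268    0.0759    0.0858    0.1393    0.1645    1.0738    0.1647]
  [  0.0971    0.1146    0.0495    0.1450    0.0811    0.0918    1.1082]
Total output x = L · d:
  x_0 = 1.0578·94 + 0.0676·31 + 0.1174·89 + 0.1312·74 + 0.1154·55 + 0.1400·91 + 0.1141·46 = 146.0227
  x_1 = 0.0778·94 + 1.1001·31 + 0.1484·89 + 0.1271·74 + 0.1760·55 + 0.1342·91 + 0.1667·46 = 93.6001
  x_2 = 0.1398·94 + 0.0702·31 + 1.0623·89 + 0.1229·74 + 0.1389·55 + 0.0694·91 + 0.1388·46 = 139.2966
  x_3 = 0.1034·94 + 0.0714·31 + 0.0848·89 + 1.0547·74 + 0.1221·55 + 0.0791·91 + 0.0830·46 = 115.2597
  x_4 = 0.1158·94 + 0.1353·31 + 0.1412·89 + 0.1540·74 + 1.1129·55 + 0.1631·91 + 0.1201·46 = 120.6225
  x_5 = 0.1268·94 + 0.0759·31 + 0.0858·89 + 0.1393·74 + 0.1645·55 + 1.0738·91 + 0.1647·46 = 146.5594
  x_6 = 0.0971·94 + 0.1146·31 + 0.0495·89 + 0.1450·74 + 0.0811·55 + 0.0918·91 + 1.1082·46 = 91.6116
Δx_2 = L[2,3] · Δd_3 = 0.1229 · 2 = 0.2458

0.2458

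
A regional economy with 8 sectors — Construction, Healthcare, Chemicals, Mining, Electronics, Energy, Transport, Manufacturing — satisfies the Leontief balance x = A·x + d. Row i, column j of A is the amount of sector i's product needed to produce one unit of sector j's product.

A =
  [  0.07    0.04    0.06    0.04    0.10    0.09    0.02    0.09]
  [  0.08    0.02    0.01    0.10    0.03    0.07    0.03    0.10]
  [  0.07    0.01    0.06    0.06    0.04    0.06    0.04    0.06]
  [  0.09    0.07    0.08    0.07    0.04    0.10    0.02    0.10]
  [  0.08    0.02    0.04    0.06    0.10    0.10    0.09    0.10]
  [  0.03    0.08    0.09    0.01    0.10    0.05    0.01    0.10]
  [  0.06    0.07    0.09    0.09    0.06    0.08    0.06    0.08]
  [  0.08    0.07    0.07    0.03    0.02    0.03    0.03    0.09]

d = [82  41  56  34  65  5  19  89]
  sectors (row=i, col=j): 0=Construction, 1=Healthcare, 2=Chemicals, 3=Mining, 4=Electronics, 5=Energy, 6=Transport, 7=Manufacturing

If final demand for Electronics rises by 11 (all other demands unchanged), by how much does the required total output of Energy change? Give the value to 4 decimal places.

Form M = I − A:
  [  0.93   -0.04   -0.06   -0.04   -0.10   -0.09   -0.02   -0.09]
  [ -0.08    0.98   -0.01   -0.10   -0.03   -0.07   -0.03   -0.10]
  [ -0.07   -0.01    0.94   -0.06   -0.04   -0.06   -0.04   -0.06]
  [ -0.09   -0.07   -0.08    0.93   -0.04   -0.10   -0.02   -0.10]
  [ -0.08   -0.02   -0.04   -0.06    0.90   -0.10   -0.09   -0.10]
  [ -0.03   -0.08   -0.09   -0.01   -0.10    0.95   -0.01   -0.10]
  [ -0.06   -0.07   -0.09   -0.09   -0.06   -0.08    0.94   -0.08]
  [ -0.08   -0.07   -0.07   -0.03   -0.02   -0.03   -0.03    0.91]
Leontief inverse L = M⁻¹:
  [  1.1393    0.0876    0.1226    0.0900    0.1645    0.1595    0.0574    0.1809]
  [  0.1413    1.0665    0.0676    0.1433    0.0830    0.1306    0.0580    0.1799]
  [  0.1246    0.0490    1.1119    0.1001    0.0896    0.1154    0.0676    0.1305]
  [  0.1665    0.1235    0.1493    1.1260    0.1069    0.1751    0.0563    0.1996]
  [  0.1609    0.0797    0.1172    0.1206    1.1761    0.1829    0.1347    0.2068]
  [  0.0943    0.1195    0.1431    0.0583    0.1540    1.1113    0.0455    0.1813]
  [  0.1411    0.1259    0.1634    0.1527    0.1293    0.1612    1.1010    0.1841]
  [  0.1374    0.1074    0.1191    0.0734    0.0665    0.0847    0.0573    1.1619]
Total output x = L · d:
  x_0 = 1.1393·82 + 0.0876·41 + 0.1226·56 + 0.0900·34 + 0.1645·65 + 0.1595·5 + 0.0574·19 + 0.1809·89 = 135.6228
  x_1 = 0.1413·82 + 1.0665·41 + 0.0676·56 + 0.1433·34 + 0.0830·65 + 0.1306·5 + 0.0580·19 + 0.1799·89 = 87.1285
  x_2 = 0.1246·82 + 0.0490·41 + 1.1119·56 + 0.1001·34 + 0.0896·65 + 0.1154·5 + 0.0676·19 + 0.1305·89 = 97.1957
  x_3 = 0.1665·82 + 0.1235·41 + 0.1493·56 + 1.1260·34 + 0.1069·65 + 0.1751·5 + 0.0563·19 + 0.1996·89 = 92.0189
  x_4 = 0.1609·82 + 0.0797·41 + 0.1172·56 + 0.1206·34 + 1.1761·65 + 0.1829·5 + 0.1347·19 + 0.2068·89 = 125.4569
  x_5 = 0.0943·82 + 0.1195·41 + 0.1431·56 + 0.0583·34 + 0.1540·65 + 1.1113·5 + 0.0455·19 + 0.1813·89 = 55.1954
  x_6 = 0.1411·82 + 0.1259·41 + 0.1634·56 + 0.1527·34 + 0.1293·65 + 0.1612·5 + 1.1010·19 + 0.1841·89 = 77.5899
  x_7 = 0.1374·82 + 0.1074·41 + 0.1191·56 + 0.0734·34 + 0.0665·65 + 0.0847·5 + 0.0573·19 + 1.1619·89 = 134.0723
Δx_5 = L[5,4] · Δd_4 = 0.1540 · 11 = 1.6935

1.6935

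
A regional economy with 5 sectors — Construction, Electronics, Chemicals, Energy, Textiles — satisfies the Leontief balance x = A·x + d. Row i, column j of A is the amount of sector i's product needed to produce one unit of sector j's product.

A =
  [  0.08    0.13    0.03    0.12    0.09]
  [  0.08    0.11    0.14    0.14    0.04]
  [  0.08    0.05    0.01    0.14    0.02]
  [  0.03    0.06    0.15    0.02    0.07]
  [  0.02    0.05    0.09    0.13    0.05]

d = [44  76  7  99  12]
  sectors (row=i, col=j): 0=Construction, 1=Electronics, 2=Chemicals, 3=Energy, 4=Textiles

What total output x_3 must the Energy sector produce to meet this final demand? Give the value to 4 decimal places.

119.6538

Form M = I − A:
  [  0.92   -0.13   -0.03   -0.12   -0.09]
  [ -0.08    0.89   -0.14   -0.14   -0.04]
  [ -0.08   -0.05    0.99   -0.14   -0.02]
  [ -0.03   -0.06   -0.15    0.98   -0.07]
  [ -0.02   -0.05   -0.09   -0.13    0.95]
Leontief inverse L = M⁻¹:
  [  1.1217    0.1902    0.1026    0.1965    0.1309]
  [  0.1296    1.1742    0.2116    0.2248    0.0827]
  [  0.1070    0.0903    1.0585    0.1838    0.0498]
  [  0.0622    0.0978    0.1881    1.0813    0.0936]
  [  0.0491    0.0877    0.1393    0.1813    1.0773]
Total output x = L · d:
  x_0 = 1.1217·44 + 0.1902·76 + 0.1026·7 + 0.1965·99 + 0.1309·12 = 85.5553
  x_1 = 0.1296·44 + 1.1742·76 + 0.2116·7 + 0.2248·99 + 0.0827·12 = 119.6756
  x_2 = 0.1070·44 + 0.0903·76 + 1.0585·7 + 0.1838·99 + 0.0498·12 = 37.7711
  x_3 = 0.0622·44 + 0.0978·76 + 0.1881·7 + 1.0813·99 + 0.0936·12 = 119.6538
  x_4 = 0.0491·44 + 0.0877·76 + 0.1393·7 + 0.1813·99 + 1.0773·12 = 40.6834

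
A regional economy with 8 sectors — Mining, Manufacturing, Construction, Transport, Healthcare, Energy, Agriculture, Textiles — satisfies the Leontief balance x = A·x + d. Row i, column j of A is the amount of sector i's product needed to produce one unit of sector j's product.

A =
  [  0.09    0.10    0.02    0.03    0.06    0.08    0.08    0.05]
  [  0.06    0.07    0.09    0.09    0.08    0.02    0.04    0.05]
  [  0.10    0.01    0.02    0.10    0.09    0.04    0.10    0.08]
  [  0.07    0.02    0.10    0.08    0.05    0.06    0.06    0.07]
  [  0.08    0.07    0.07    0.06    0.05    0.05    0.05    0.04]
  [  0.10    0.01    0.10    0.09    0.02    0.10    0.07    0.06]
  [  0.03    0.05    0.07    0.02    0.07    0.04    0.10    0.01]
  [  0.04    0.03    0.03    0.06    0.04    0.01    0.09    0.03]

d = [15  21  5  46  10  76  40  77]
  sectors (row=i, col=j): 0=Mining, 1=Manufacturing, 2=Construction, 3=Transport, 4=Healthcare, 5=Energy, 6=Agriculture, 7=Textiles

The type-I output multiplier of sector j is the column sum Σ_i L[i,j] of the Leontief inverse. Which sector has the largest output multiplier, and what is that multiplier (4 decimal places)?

Form M = I − A:
  [  0.91   -0.10   -0.02   -0.03   -0.06   -0.08   -0.08   -0.05]
  [ -0.06    0.93   -0.09   -0.09   -0.08   -0.02   -0.04   -0.05]
  [ -0.10   -0.01    0.98   -0.10   -0.09   -0.04   -0.10   -0.08]
  [ -0.07   -0.02   -0.10    0.92   -0.05   -0.06   -0.06   -0.07]
  [ -0.08   -0.07   -0.07   -0.06    0.95   -0.05   -0.05   -0.04]
  [ -0.10   -0.01   -0.10   -0.09   -0.02    0.90   -0.07   -0.06]
  [ -0.03   -0.05   -0.07   -0.02   -0.07   -0.04    0.90   -0.01]
  [ -0.04   -0.03   -0.03   -0.06   -0.04   -0.01   -0.09    0.97]
Leontief inverse L = M⁻¹:
  [  1.1584    0.1487    0.0818    0.0910    0.1161    0.1302    0.1508    0.0951]
  [  0.1290    1.1142    0.1482    0.1536    0.1378    0.0667    0.1104    0.0983]
  [  0.1695    0.0589    1.0820    0.1596    0.1468    0.0925    0.1765    0.1261]
  [  0.1404    0.0617    0.1573    1.1431    0.1064    0.1103    0.1352    0.1185]
  [  0.1455    0.1127    0.1251    0.1188    1.1036    0.0964    0.1171    0.0849]
  [  0.1781    0.0547    0.1631    0.1581    0.0800    1.1584    0.1528    0.1134]
  [  0.0822    0.0847    0.1163    0.0667    0.1156    0.0771    1.1564    0.0445]
  [  0.0811    0.0593    0.0688    0.0969    0.0772    0.0402    0.1372    1.0579]
Total output x = L · d:
  x_0 = 1.1584·15 + 0.1487·21 + 0.0818·5 + 0.0910·46 + 0.1161·10 + 0.1302·76 + 0.1508·40 + 0.0951·77 = 49.5025
  x_1 = 0.1290·15 + 1.1142·21 + 0.1482·5 + 0.1536·46 + 0.1378·10 + 0.0667·76 + 0.1104·40 + 0.0983·77 = 51.5753
  x_2 = 0.1695·15 + 0.0589·21 + 1.0820·5 + 0.1596·46 + 0.1468·10 + 0.0925·76 + 0.1765·40 + 0.1261·77 = 41.7992
  x_3 = 0.1404·15 + 0.0617·21 + 0.1573·5 + 1.1431·46 + 0.1064·10 + 0.1103·76 + 0.1352·40 + 0.1185·77 = 80.7471
  x_4 = 0.1455·15 + 0.1127·21 + 0.1251·5 + 0.1188·46 + 1.1036·10 + 0.0964·76 + 0.1171·40 + 0.0849·77 = 40.2214
  x_5 = 0.1781·15 + 0.0547·21 + 0.1631·5 + 0.1581·46 + 0.0800·10 + 1.1584·76 + 0.1528·40 + 0.1134·77 = 115.5943
  x_6 = 0.0822·15 + 0.0847·21 + 0.1163·5 + 0.0667·46 + 0.1156·10 + 0.0771·76 + 1.1564·40 + 0.0445·77 = 63.3604
  x_7 = 0.0811·15 + 0.0593·21 + 0.0688·5 + 0.0969·46 + 0.0772·10 + 0.0402·76 + 0.1372·40 + 1.0579·77 = 98.0344
Output multipliers (column sums of L):
  Mining: 2.0842
  Manufacturing: 1.6948
  Construction: 1.9426
  Transport: 1.9879
  Healthcare: 1.8836
  Energy: 1.7718
  Agriculture: 2.1364
  Textiles: 1.7387

Agriculture (2.1364)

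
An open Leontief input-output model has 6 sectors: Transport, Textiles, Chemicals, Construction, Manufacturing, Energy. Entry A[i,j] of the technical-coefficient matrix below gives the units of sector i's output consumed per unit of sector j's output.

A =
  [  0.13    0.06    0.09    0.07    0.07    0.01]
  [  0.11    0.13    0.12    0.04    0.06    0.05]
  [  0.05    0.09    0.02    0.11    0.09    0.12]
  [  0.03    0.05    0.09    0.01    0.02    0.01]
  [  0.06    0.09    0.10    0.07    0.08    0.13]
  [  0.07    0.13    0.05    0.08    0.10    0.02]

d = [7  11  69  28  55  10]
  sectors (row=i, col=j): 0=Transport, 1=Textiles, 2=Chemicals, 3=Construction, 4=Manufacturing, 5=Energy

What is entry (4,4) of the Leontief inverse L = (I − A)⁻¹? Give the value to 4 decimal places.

L[4,4] = 1.1487

Form M = I − A:
  [  0.87   -0.06   -0.09   -0.07   -0.07   -0.01]
  [ -0.11    0.87   -0.12   -0.04   -0.06   -0.05]
  [ -0.05   -0.09    0.98   -0.11   -0.09   -0.12]
  [ -0.03   -0.05   -0.09    0.99   -0.02   -0.01]
  [ -0.06   -0.09   -0.10   -0.07    0.92   -0.13]
  [ -0.07   -0.13   -0.05   -0.08   -0.10    0.98]
Leontief inverse L = M⁻¹:
  [  1.1908    0.1253    0.1509    0.1191    0.1220    0.0544]
  [  0.1857    1.2169    0.1936    0.1012    0.1261    0.1054]
  [  0.1130    0.1695    1.0897    0.1596    0.1476    0.1644]
  [  0.0597    0.0864    0.1181    1.0373    0.0482    0.0365]
  [  0.1316    0.1811    0.1731    0.1321    1.1487    0.1855]
  [  0.1338    0.2046    0.1194    0.1282    0.1541    1.0686]
Total output x = L · d:
  x_0 = 1.1908·7 + 0.1253·11 + 0.1509·69 + 0.1191·28 + 0.1220·55 + 0.0544·10 = 30.7153
  x_1 = 0.1857·7 + 1.2169·11 + 0.1936·69 + 0.1012·28 + 0.1261·55 + 0.1054·10 = 38.8676
  x_2 = 0.1130·7 + 0.1695·11 + 1.0897·69 + 0.1596·28 + 0.1476·55 + 0.1644·10 = 92.0732
  x_3 = 0.0597·7 + 0.0864·11 + 0.1181·69 + 1.0373·28 + 0.0482·55 + 0.0365·10 = 41.5808
  x_4 = 0.1316·7 + 0.1811·11 + 0.1731·69 + 0.1321·28 + 1.1487·55 + 0.1855·10 = 83.5889
  x_5 = 0.1338·7 + 0.2046·11 + 0.1194·69 + 0.1282·28 + 0.1541·55 + 1.0686·10 = 34.1754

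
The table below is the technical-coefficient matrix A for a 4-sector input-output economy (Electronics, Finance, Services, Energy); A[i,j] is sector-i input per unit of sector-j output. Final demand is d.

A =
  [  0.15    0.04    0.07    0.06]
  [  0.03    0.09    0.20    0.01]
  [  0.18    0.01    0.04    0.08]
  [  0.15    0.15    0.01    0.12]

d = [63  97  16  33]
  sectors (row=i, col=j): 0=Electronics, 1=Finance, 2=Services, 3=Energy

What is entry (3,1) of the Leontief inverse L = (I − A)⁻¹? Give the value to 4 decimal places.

Form M = I − A:
  [  0.85   -0.04   -0.07   -0.06]
  [ -0.03    0.91   -0.20   -0.01]
  [ -0.18   -0.01    0.96   -0.08]
  [ -0.15   -0.15   -0.01    0.88]
Leontief inverse L = M⁻¹:
  [  1.2175    0.0700    0.1043    0.0933]
  [  0.0972    1.1126    0.2393    0.0410]
  [  0.2482    0.0416    1.0696    0.1146]
  [  0.2269    0.2021    0.0707    1.1606]
Total output x = L · d:
  x_0 = 1.2175·63 + 0.0700·97 + 0.1043·16 + 0.0933·33 = 88.2447
  x_1 = 0.0972·63 + 1.1126·97 + 0.2393·16 + 0.0410·33 = 119.2237
  x_2 = 0.2482·63 + 0.0416·97 + 1.0696·16 + 0.1146·33 = 40.5649
  x_3 = 0.2269·63 + 0.2021·97 + 0.0707·16 + 1.1606·33 = 73.3249

L[3,1] = 0.2021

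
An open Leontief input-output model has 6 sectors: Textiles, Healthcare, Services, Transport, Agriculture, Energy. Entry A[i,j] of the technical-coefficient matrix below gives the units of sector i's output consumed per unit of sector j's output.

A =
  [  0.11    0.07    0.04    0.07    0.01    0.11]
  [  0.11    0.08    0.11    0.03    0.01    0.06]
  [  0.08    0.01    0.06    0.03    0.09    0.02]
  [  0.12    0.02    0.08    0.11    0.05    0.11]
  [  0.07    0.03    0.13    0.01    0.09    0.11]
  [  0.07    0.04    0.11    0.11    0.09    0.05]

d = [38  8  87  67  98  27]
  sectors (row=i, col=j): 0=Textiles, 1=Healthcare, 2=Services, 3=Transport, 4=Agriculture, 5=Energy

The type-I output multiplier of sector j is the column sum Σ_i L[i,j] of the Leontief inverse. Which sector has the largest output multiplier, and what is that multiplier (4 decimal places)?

Textiles (1.9522)

Form M = I − A:
  [  0.89   -0.07   -0.04   -0.07   -0.01   -0.11]
  [ -0.11    0.92   -0.11   -0.03   -0.01   -0.06]
  [ -0.08   -0.01    0.94   -0.03   -0.09   -0.02]
  [ -0.12   -0.02   -0.08    0.89   -0.05   -0.11]
  [ -0.07   -0.03   -0.13   -0.01    0.91   -0.11]
  [ -0.07   -0.04   -0.11   -0.11   -0.09    0.95]
Leontief inverse L = M⁻¹:
  [  1.1778    0.1019    0.0979    0.1202    0.0466    0.1642]
  [  0.1730    1.1095    0.1618    0.0702    0.0445    0.1068]
  [  0.1243    0.0292    1.1009    0.0566    0.1196    0.0598]
  [  0.1992    0.0531    0.1485    1.1690    0.0991    0.1764]
  [  0.1337    0.0575    0.1932    0.0517    1.1389    0.1610]
  [  0.1442    0.0692    0.1770    0.1586    0.1385    1.1118]
Total output x = L · d:
  x_0 = 1.1778·38 + 0.1019·8 + 0.0979·87 + 0.1202·67 + 0.0466·98 + 0.1642·27 = 71.1431
  x_1 = 0.1730·38 + 1.1095·8 + 0.1618·87 + 0.0702·67 + 0.0445·98 + 0.1068·27 = 41.4769
  x_2 = 0.1243·38 + 0.0292·8 + 1.1009·87 + 0.0566·67 + 0.1196·98 + 0.0598·27 = 117.8612
  x_3 = 0.1992·38 + 0.0531·8 + 0.1485·87 + 1.1690·67 + 0.0991·98 + 0.1764·27 = 113.7143
  x_4 = 0.1337·38 + 0.0575·8 + 0.1932·87 + 0.0517·67 + 1.1389·98 + 0.1610·27 = 141.7641
  x_5 = 0.1442·38 + 0.0692·8 + 0.1770·87 + 0.1586·67 + 0.1385·98 + 1.1118·27 = 75.6539
Output multipliers (column sums of L):
  Textiles: 1.9522
  Healthcare: 1.4204
  Services: 1.8793
  Transport: 1.6262
  Agriculture: 1.5872
  Energy: 1.7800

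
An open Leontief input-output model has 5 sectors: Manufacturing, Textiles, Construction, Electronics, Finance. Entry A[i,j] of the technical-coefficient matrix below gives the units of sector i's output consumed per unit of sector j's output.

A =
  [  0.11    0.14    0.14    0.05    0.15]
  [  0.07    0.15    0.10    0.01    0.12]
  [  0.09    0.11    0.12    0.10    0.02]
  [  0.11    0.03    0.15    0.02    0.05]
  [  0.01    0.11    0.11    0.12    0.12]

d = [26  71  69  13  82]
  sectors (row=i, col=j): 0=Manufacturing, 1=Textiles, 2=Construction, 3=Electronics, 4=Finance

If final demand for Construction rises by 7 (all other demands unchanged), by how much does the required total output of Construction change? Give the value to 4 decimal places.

8.5435

Form M = I − A:
  [  0.89   -0.14   -0.14   -0.05   -0.15]
  [ -0.07    0.85   -0.10   -0.01   -0.12]
  [ -0.09   -0.11    0.88   -0.10   -0.02]
  [ -0.11   -0.03   -0.15    0.98   -0.05]
  [ -0.01   -0.11   -0.11   -0.12    0.88]
Leontief inverse L = M⁻¹:
  [  1.1902    0.2683    0.2722    0.1222    0.2526]
  [  0.1287    1.2516    0.1988    0.0642    0.2008]
  [  0.1582    0.2009    1.2205    0.1457    0.0904]
  [  0.1654    0.1093    0.2343    1.0672    0.1091]
  [  0.0720    0.1995    0.2124    0.1732    1.1905]
Total output x = L · d:
  x_0 = 1.1902·26 + 0.2683·71 + 0.2722·69 + 0.1222·13 + 0.2526·82 = 91.0728
  x_1 = 0.1287·26 + 1.2516·71 + 0.1988·69 + 0.0642·13 + 0.2008·82 = 123.2274
  x_2 = 0.1582·26 + 0.2009·71 + 1.2205·69 + 0.1457·13 + 0.0904·82 = 111.8952
  x_3 = 0.1654·26 + 0.1093·71 + 0.2343·69 + 1.0672·13 + 0.1091·82 = 51.0485
  x_4 = 0.0720·26 + 0.1995·71 + 0.2124·69 + 0.1732·13 + 1.1905·82 = 130.5682
Δx_2 = L[2,2] · Δd_2 = 1.2205 · 7 = 8.5435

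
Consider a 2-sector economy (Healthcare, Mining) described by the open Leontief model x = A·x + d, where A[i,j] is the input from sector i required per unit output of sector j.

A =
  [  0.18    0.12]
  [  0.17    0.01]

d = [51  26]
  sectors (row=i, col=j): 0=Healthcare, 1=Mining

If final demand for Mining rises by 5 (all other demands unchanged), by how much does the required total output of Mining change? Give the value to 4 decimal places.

5.1807

Form M = I − A:
  [  0.82   -0.12]
  [ -0.17    0.99]
Leontief inverse L = M⁻¹:
  [  1.2509    0.1516]
  [  0.2148    1.0361]
Total output x = L · d:
  x_0 = 1.2509·51 + 0.1516·26 = 67.7407
  x_1 = 0.2148·51 + 1.0361·26 = 37.8949
Δx_1 = L[1,1] · Δd_1 = 1.0361 · 5 = 5.1807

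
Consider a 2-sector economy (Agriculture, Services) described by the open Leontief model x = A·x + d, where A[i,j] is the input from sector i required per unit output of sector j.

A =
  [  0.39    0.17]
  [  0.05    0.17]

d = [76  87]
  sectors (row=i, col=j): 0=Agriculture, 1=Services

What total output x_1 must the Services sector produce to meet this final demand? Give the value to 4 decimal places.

Form M = I − A:
  [  0.61   -0.17]
  [ -0.05    0.83]
Leontief inverse L = M⁻¹:
  [  1.6673    0.3415]
  [  0.1004    1.2254]
Total output x = L · d:
  x_0 = 1.6673·76 + 0.3415·87 = 156.4283
  x_1 = 0.1004·76 + 1.2254·87 = 114.2427

114.2427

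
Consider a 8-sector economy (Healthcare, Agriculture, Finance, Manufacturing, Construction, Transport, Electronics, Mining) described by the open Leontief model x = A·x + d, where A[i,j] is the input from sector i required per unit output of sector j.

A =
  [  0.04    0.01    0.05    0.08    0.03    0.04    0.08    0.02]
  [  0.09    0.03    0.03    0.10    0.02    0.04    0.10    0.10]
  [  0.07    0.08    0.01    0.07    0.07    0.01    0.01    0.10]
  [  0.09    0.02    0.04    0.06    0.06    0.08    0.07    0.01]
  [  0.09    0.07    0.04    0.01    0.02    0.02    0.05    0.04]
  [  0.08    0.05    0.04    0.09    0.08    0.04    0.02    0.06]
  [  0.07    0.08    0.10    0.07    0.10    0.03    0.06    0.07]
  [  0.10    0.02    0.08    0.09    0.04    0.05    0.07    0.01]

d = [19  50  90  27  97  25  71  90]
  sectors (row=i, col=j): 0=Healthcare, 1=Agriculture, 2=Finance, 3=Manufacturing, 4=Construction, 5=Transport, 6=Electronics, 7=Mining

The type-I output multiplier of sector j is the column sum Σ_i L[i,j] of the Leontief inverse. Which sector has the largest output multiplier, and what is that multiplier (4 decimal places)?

Form M = I − A:
  [  0.96   -0.01   -0.05   -0.08   -0.03   -0.04   -0.08   -0.02]
  [ -0.09    0.97   -0.03   -0.10   -0.02   -0.04   -0.10   -0.10]
  [ -0.07   -0.08    0.99   -0.07   -0.07   -0.01   -0.01   -0.10]
  [ -0.09   -0.02   -0.04    0.94   -0.06   -0.08   -0.07   -0.01]
  [ -0.09   -0.07   -0.04   -0.01    0.98   -0.02   -0.05   -0.04]
  [ -0.08   -0.05   -0.04   -0.09   -0.08    0.96   -0.02   -0.06]
  [ -0.07   -0.08   -0.10   -0.07   -0.10   -0.03    0.94   -0.07]
  [ -0.10   -0.02   -0.08   -0.09   -0.04   -0.05   -0.07    0.99]
Leontief inverse L = M⁻¹:
  [  1.0883    0.0393    0.0822    0.1234    0.0668    0.0657    0.1156    0.0504]
  [  0.1608    1.0676    0.0804    0.1666    0.0708    0.0795    0.1564    0.1396]
  [  0.1290    0.1074    1.0472    0.1224    0.1032    0.0418    0.0588    0.1313]
  [  0.1468    0.0541    0.0777    1.1123    0.1017    0.1099    0.1131    0.0463]
  [  0.1353    0.0952    0.0709    0.0557    1.0505    0.0434    0.0887    0.0714]
  [  0.1426    0.0825    0.0784    0.1451    0.1191    1.0735    0.0688    0.0953]
  [  0.1503    0.1262    0.1491    0.1407    0.1514    0.0693    1.1207    0.1218]
  [  0.1602    0.0561    0.1190    0.1464    0.0849    0.0825    0.1162    1.0491]
Total output x = L · d:
  x_0 = 1.0883·19 + 0.0393·50 + 0.0822·90 + 0.1234·27 + 0.0668·97 + 0.0657·25 + 0.1156·71 + 0.0504·90 = 54.2346
  x_1 = 0.1608·19 + 1.0676·50 + 0.0804·90 + 0.1666·27 + 0.0708·97 + 0.0795·25 + 0.1564·71 + 0.1396·90 = 100.6940
  x_2 = 0.1290·19 + 0.1074·50 + 1.0472·90 + 0.1224·27 + 0.1032·97 + 0.0418·25 + 0.0588·71 + 0.1313·90 = 132.4314
  x_3 = 0.1468·19 + 0.0541·50 + 0.0777·90 + 1.1123·27 + 0.1017·97 + 0.1099·25 + 0.1131·71 + 0.0463·90 = 67.3284
  x_4 = 0.1353·19 + 0.0952·50 + 0.0709·90 + 0.0557·27 + 1.0505·97 + 0.0434·25 + 0.0887·71 + 0.0714·90 = 130.9178
  x_5 = 0.1426·19 + 0.0825·50 + 0.0784·90 + 0.1451·27 + 0.1191·97 + 1.0735·25 + 0.0688·71 + 0.0953·90 = 69.6658
  x_6 = 0.1503·19 + 0.1262·50 + 0.1491·90 + 0.1407·27 + 0.1514·97 + 0.0693·25 + 1.1207·71 + 0.1218·90 = 133.3334
  x_7 = 0.1602·19 + 0.0561·50 + 0.1190·90 + 0.1464·27 + 0.0849·97 + 0.0825·25 + 0.1162·71 + 1.0491·90 = 133.4795
Output multipliers (column sums of L):
  Healthcare: 2.1134
  Agriculture: 1.6285
  Finance: 1.7049
  Manufacturing: 2.0126
  Construction: 1.7483
  Transport: 1.5657
  Electronics: 1.8382
  Mining: 1.7053

Healthcare (2.1134)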